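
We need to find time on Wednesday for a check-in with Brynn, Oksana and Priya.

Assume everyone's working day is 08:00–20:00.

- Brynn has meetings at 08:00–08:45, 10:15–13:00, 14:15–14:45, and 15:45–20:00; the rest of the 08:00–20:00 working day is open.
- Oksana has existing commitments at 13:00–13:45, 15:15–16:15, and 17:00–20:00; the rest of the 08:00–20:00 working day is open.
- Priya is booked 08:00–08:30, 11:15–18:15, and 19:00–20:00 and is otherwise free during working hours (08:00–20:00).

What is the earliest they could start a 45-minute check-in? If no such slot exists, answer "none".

Brynn free within 08:00–20:00: 08:45–10:15, 13:00–14:15, 14:45–15:45.
Oksana free within 08:00–20:00: 08:00–13:00, 13:45–15:15, 16:15–17:00.
Priya free within 08:00–20:00: 08:30–11:15, 18:15–19:00.
Brynn ∩ Oksana: 08:45–10:15, 13:45–14:15, 14:45–15:15.
Brynn ∩ Oksana ∩ Priya: 08:45–10:15.
Windows ≥ 45 min: 08:45–10:15.
Earliest such window starts at 08:45.

08:45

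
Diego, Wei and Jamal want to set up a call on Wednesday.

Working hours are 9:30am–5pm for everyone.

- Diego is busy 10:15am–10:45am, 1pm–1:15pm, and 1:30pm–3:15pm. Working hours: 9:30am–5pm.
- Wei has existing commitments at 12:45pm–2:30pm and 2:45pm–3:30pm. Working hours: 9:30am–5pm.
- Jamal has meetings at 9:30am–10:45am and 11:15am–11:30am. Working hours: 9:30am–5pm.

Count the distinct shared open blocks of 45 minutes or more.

2

Diego free within 09:30–17:00: 09:30–10:15, 10:45–13:00, 13:15–13:30, 15:15–17:00.
Wei free within 09:30–17:00: 09:30–12:45, 14:30–14:45, 15:30–17:00.
Jamal free within 09:30–17:00: 10:45–11:15, 11:30–17:00.
Diego ∩ Wei: 09:30–10:15, 10:45–12:45, 15:30–17:00.
Diego ∩ Wei ∩ Jamal: 10:45–11:15, 11:30–12:45, 15:30–17:00.
Windows ≥ 45 min: 11:30–12:45, 15:30–17:00.
That's 2 windows.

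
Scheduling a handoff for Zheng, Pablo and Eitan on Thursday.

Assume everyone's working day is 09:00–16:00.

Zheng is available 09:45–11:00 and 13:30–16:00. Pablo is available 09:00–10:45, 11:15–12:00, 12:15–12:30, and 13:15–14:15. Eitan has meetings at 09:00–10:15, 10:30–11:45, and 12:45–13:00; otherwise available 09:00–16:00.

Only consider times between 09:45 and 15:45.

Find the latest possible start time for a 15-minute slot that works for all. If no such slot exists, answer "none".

Eitan free within 09:00–16:00: 10:15–10:30, 11:45–12:45, 13:00–16:00.
Zheng ∩ Pablo: 09:45–10:45, 13:30–14:15.
Zheng ∩ Pablo ∩ Eitan: 10:15–10:30, 13:30–14:15.
Restricted to 09:45–15:45: 10:15–10:30, 13:30–14:15.
Windows ≥ 15 min: 10:15–10:30, 13:30–14:15.
Latest start in the last window 13:30–14:15 is 14:15 − 15 min = 14:00.

14:00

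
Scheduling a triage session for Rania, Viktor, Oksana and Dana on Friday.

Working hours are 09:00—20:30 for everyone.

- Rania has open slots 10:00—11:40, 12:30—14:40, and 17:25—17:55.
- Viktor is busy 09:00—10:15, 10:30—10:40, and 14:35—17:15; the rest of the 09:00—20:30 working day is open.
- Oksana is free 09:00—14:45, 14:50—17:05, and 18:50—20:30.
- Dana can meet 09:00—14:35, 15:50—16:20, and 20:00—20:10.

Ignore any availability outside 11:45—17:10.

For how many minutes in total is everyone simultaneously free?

Viktor free within 09:00–20:30: 10:15–10:30, 10:40–14:35, 17:15–20:30.
Rania ∩ Viktor: 10:15–10:30, 10:40–11:40, 12:30–14:35, 17:25–17:55.
Rania ∩ Viktor ∩ Oksana: 10:15–10:30, 10:40–11:40, 12:30–14:35.
Rania ∩ Viktor ∩ Oksana ∩ Dana: 10:15–10:30, 10:40–11:40, 12:30–14:35.
Restricted to 11:45–17:10: 12:30–14:35.
Total common minutes: 125.

125 minutes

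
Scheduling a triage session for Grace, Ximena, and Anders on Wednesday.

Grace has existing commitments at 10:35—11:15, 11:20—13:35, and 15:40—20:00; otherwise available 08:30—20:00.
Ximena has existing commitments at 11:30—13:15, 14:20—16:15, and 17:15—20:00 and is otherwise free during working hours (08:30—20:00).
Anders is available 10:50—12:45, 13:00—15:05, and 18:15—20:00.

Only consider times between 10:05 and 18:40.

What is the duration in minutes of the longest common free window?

Grace free within 08:30–20:00: 08:30–10:35, 11:15–11:20, 13:35–15:40.
Ximena free within 08:30–20:00: 08:30–11:30, 13:15–14:20, 16:15–17:15.
Grace ∩ Ximena: 08:30–10:35, 11:15–11:20, 13:35–14:20.
Grace ∩ Ximena ∩ Anders: 11:15–11:20, 13:35–14:20.
Restricted to 10:05–18:40: 11:15–11:20, 13:35–14:20.
Common window lengths: 5, 45 min; longest is 45.

45 minutes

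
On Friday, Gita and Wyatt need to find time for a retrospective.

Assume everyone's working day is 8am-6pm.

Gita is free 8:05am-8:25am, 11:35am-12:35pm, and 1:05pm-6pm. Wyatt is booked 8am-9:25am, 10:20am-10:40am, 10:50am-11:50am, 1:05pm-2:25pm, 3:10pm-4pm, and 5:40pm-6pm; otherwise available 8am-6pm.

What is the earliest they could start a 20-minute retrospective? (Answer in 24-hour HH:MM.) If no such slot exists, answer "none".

Wyatt free within 08:00–18:00: 09:25–10:20, 10:40–10:50, 11:50–13:05, 14:25–15:10, 16:00–17:40.
Gita ∩ Wyatt: 11:50–12:35, 14:25–15:10, 16:00–17:40.
Windows ≥ 20 min: 11:50–12:35, 14:25–15:10, 16:00–17:40.
Earliest such window starts at 11:50.

11:50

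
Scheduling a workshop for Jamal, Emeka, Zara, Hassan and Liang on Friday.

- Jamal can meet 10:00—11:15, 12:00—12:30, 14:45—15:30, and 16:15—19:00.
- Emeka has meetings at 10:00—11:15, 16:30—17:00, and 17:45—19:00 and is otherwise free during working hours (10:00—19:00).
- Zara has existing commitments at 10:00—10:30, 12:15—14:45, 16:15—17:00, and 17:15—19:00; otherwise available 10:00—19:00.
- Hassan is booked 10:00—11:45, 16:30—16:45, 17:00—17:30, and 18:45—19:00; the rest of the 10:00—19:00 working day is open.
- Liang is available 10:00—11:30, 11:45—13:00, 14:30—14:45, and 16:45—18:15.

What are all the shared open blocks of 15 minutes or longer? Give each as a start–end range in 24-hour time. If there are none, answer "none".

12:00–12:15

Emeka free within 10:00–19:00: 11:15–16:30, 17:00–17:45.
Zara free within 10:00–19:00: 10:30–12:15, 14:45–16:15, 17:00–17:15.
Hassan free within 10:00–19:00: 11:45–16:30, 16:45–17:00, 17:30–18:45.
Jamal ∩ Emeka: 12:00–12:30, 14:45–15:30, 16:15–16:30, 17:00–17:45.
Jamal ∩ Emeka ∩ Zara: 12:00–12:15, 14:45–15:30, 17:00–17:15.
Jamal ∩ Emeka ∩ Zara ∩ Hassan: 12:00–12:15, 14:45–15:30.
Jamal ∩ Emeka ∩ Zara ∩ Hassan ∩ Liang: 12:00–12:15.
Windows ≥ 15 min: 12:00–12:15.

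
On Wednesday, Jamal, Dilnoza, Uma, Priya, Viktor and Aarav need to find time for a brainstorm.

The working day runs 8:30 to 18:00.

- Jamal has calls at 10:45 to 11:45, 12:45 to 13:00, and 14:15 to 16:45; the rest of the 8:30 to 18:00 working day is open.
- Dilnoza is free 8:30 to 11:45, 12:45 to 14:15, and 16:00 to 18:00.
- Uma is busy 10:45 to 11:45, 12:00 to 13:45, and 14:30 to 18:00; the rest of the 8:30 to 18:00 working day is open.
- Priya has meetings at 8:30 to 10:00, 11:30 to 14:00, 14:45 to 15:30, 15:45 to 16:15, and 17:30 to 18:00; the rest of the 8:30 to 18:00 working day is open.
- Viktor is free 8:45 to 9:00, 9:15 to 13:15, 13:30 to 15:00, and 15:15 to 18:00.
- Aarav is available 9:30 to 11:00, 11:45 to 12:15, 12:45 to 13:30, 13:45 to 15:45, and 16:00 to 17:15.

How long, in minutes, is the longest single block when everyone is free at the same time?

45 minutes

Jamal free within 08:30–18:00: 08:30–10:45, 11:45–12:45, 13:00–14:15, 16:45–18:00.
Uma free within 08:30–18:00: 08:30–10:45, 11:45–12:00, 13:45–14:30.
Priya free within 08:30–18:00: 10:00–11:30, 14:00–14:45, 15:30–15:45, 16:15–17:30.
Jamal ∩ Dilnoza: 08:30–10:45, 13:00–14:15, 16:45–18:00.
Jamal ∩ Dilnoza ∩ Uma: 08:30–10:45, 13:45–14:15.
Jamal ∩ Dilnoza ∩ Uma ∩ Priya: 10:00–10:45, 14:00–14:15.
Jamal ∩ Dilnoza ∩ Uma ∩ Priya ∩ Viktor: 10:00–10:45, 14:00–14:15.
Jamal ∩ Dilnoza ∩ Uma ∩ Priya ∩ Viktor ∩ Aarav: 10:00–10:45, 14:00–14:15.
Common window lengths: 45, 15 min; longest is 45.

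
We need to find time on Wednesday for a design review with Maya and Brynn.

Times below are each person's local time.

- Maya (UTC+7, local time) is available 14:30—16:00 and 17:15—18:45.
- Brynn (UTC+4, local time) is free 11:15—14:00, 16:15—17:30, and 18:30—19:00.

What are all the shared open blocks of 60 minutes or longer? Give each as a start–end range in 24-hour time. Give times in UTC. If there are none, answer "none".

Maya → UTC: 07:30–09:00, 10:15–11:45.
Brynn → UTC: 07:15–10:00, 12:15–13:30, 14:30–15:00.
Maya ∩ Brynn: 07:30–09:00.
Windows ≥ 60 min: 07:30–09:00.

07:30–09:00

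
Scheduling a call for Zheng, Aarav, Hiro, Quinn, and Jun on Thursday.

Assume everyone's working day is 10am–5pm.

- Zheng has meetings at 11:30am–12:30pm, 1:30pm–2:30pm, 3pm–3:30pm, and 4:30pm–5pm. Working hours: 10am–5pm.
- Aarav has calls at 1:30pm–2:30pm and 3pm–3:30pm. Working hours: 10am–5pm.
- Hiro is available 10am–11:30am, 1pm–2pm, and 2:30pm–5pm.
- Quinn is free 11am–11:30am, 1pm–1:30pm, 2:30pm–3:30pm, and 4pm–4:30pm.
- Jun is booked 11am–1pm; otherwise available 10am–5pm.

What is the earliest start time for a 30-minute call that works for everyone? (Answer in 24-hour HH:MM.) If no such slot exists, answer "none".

13:00

Zheng free within 10:00–17:00: 10:00–11:30, 12:30–13:30, 14:30–15:00, 15:30–16:30.
Aarav free within 10:00–17:00: 10:00–13:30, 14:30–15:00, 15:30–17:00.
Jun free within 10:00–17:00: 10:00–11:00, 13:00–17:00.
Zheng ∩ Aarav: 10:00–11:30, 12:30–13:30, 14:30–15:00, 15:30–16:30.
Zheng ∩ Aarav ∩ Hiro: 10:00–11:30, 13:00–13:30, 14:30–15:00, 15:30–16:30.
Zheng ∩ Aarav ∩ Hiro ∩ Quinn: 11:00–11:30, 13:00–13:30, 14:30–15:00, 16:00–16:30.
Zheng ∩ Aarav ∩ Hiro ∩ Quinn ∩ Jun: 13:00–13:30, 14:30–15:00, 16:00–16:30.
Windows ≥ 30 min: 13:00–13:30, 14:30–15:00, 16:00–16:30.
Earliest such window starts at 13:00.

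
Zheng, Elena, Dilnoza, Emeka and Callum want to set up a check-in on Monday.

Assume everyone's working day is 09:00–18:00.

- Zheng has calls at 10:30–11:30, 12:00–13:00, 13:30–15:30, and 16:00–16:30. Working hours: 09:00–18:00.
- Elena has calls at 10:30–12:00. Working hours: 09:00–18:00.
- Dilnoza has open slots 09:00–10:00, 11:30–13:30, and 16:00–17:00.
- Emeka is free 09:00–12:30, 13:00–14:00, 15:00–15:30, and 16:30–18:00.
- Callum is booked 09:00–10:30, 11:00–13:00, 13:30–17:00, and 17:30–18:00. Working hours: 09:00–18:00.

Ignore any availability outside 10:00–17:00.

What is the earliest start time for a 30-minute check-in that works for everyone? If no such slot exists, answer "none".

13:00

Zheng free within 09:00–18:00: 09:00–10:30, 11:30–12:00, 13:00–13:30, 15:30–16:00, 16:30–18:00.
Elena free within 09:00–18:00: 09:00–10:30, 12:00–18:00.
Callum free within 09:00–18:00: 10:30–11:00, 13:00–13:30, 17:00–17:30.
Zheng ∩ Elena: 09:00–10:30, 13:00–13:30, 15:30–16:00, 16:30–18:00.
Zheng ∩ Elena ∩ Dilnoza: 09:00–10:00, 13:00–13:30, 16:30–17:00.
Zheng ∩ Elena ∩ Dilnoza ∩ Emeka: 09:00–10:00, 13:00–13:30, 16:30–17:00.
Zheng ∩ Elena ∩ Dilnoza ∩ Emeka ∩ Callum: 13:00–13:30.
Restricted to 10:00–17:00: 13:00–13:30.
Windows ≥ 30 min: 13:00–13:30.
Earliest such window starts at 13:00.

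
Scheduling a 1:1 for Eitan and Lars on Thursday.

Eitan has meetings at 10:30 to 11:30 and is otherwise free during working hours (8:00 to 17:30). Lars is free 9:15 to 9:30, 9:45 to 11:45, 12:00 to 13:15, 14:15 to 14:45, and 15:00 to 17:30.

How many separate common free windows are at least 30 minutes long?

4

Eitan free within 08:00–17:30: 08:00–10:30, 11:30–17:30.
Eitan ∩ Lars: 09:15–09:30, 09:45–10:30, 11:30–11:45, 12:00–13:15, 14:15–14:45, 15:00–17:30.
Windows ≥ 30 min: 09:45–10:30, 12:00–13:15, 14:15–14:45, 15:00–17:30.
That's 4 windows.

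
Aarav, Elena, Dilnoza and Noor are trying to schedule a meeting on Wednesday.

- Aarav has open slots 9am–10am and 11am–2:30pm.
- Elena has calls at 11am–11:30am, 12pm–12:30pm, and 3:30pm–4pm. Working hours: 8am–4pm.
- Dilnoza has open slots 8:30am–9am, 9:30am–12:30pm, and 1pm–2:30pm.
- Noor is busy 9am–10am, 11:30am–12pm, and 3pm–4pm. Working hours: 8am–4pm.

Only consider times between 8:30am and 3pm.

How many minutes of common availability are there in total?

90 minutes

Elena free within 08:00–16:00: 08:00–11:00, 11:30–12:00, 12:30–15:30.
Noor free within 08:00–16:00: 08:00–09:00, 10:00–11:30, 12:00–15:00.
Aarav ∩ Elena: 09:00–10:00, 11:30–12:00, 12:30–14:30.
Aarav ∩ Elena ∩ Dilnoza: 09:30–10:00, 11:30–12:00, 13:00–14:30.
Aarav ∩ Elena ∩ Dilnoza ∩ Noor: 13:00–14:30.
Restricted to 08:30–15:00: 13:00–14:30.
Total common minutes: 90.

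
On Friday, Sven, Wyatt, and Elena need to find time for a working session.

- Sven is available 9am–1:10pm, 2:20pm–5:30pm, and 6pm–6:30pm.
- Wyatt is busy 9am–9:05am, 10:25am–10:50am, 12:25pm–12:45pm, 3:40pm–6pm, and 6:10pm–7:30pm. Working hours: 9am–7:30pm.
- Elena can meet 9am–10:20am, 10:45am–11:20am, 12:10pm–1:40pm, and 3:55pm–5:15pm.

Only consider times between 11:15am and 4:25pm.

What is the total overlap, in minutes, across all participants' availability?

Wyatt free within 09:00–19:30: 09:05–10:25, 10:50–12:25, 12:45–15:40, 18:00–18:10.
Sven ∩ Wyatt: 09:05–10:25, 10:50–12:25, 12:45–13:10, 14:20–15:40, 18:00–18:10.
Sven ∩ Wyatt ∩ Elena: 09:05–10:20, 10:50–11:20, 12:10–12:25, 12:45–13:10.
Restricted to 11:15–16:25: 11:15–11:20, 12:10–12:25, 12:45–13:10.
Total common minutes: 5 + 15 + 25 = 45.

45 minutes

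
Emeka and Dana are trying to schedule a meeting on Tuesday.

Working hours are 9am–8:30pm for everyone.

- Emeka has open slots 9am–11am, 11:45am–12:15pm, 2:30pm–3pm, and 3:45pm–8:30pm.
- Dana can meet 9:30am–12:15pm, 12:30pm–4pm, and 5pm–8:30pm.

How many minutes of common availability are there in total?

375 minutes

Emeka ∩ Dana: 09:30–11:00, 11:45–12:15, 14:30–15:00, 15:45–16:00, 17:00–20:30.
Total common minutes: 90 + 30 + 30 + 15 + 210 = 375.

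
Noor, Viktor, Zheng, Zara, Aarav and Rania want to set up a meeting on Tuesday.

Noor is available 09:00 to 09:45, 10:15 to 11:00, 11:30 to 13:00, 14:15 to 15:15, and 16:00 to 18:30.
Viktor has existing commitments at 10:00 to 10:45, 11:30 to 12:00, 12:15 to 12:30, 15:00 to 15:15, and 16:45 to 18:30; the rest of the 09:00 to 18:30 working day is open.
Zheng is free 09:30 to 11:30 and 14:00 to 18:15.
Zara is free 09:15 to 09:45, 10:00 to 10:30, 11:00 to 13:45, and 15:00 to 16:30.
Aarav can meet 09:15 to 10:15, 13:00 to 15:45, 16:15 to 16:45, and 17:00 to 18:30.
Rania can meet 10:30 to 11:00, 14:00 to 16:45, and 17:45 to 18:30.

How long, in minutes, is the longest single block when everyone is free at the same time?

15 minutes

Viktor free within 09:00–18:30: 09:00–10:00, 10:45–11:30, 12:00–12:15, 12:30–15:00, 15:15–16:45.
Noor ∩ Viktor: 09:00–09:45, 10:45–11:00, 12:00–12:15, 12:30–13:00, 14:15–15:00, 16:00–16:45.
Noor ∩ Viktor ∩ Zheng: 09:30–09:45, 10:45–11:00, 14:15–15:00, 16:00–16:45.
Noor ∩ Viktor ∩ Zheng ∩ Zara: 09:30–09:45, 16:00–16:30.
Noor ∩ Viktor ∩ Zheng ∩ Zara ∩ Aarav: 09:30–09:45, 16:15–16:30.
Noor ∩ Viktor ∩ Zheng ∩ Zara ∩ Aarav ∩ Rania: 16:15–16:30.
Single common window of 15 minutes.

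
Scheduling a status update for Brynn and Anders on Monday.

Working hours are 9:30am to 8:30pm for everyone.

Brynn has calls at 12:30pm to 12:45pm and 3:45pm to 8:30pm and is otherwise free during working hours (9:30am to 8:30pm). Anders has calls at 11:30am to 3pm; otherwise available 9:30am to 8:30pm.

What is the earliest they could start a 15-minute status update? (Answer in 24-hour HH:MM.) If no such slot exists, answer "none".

09:30

Brynn free within 09:30–20:30: 09:30–12:30, 12:45–15:45.
Anders free within 09:30–20:30: 09:30–11:30, 15:00–20:30.
Brynn ∩ Anders: 09:30–11:30, 15:00–15:45.
Windows ≥ 15 min: 09:30–11:30, 15:00–15:45.
Earliest such window starts at 09:30.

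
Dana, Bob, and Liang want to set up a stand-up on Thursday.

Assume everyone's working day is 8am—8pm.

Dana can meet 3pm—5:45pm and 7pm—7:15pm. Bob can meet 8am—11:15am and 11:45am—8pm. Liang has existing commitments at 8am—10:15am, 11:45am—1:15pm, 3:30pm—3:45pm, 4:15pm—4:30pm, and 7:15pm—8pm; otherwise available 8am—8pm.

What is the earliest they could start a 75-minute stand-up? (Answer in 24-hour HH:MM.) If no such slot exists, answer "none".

16:30

Liang free within 08:00–20:00: 10:15–11:45, 13:15–15:30, 15:45–16:15, 16:30–19:15.
Dana ∩ Bob: 15:00–17:45, 19:00–19:15.
Dana ∩ Bob ∩ Liang: 15:00–15:30, 15:45–16:15, 16:30–17:45, 19:00–19:15.
Windows ≥ 75 min: 16:30–17:45.
Earliest such window starts at 16:30.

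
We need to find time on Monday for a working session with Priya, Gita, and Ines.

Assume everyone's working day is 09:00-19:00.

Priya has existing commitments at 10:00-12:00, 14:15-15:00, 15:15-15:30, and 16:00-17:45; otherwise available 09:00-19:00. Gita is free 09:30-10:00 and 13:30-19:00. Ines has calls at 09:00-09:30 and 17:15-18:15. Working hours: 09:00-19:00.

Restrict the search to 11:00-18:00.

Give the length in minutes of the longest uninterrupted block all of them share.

Priya free within 09:00–19:00: 09:00–10:00, 12:00–14:15, 15:00–15:15, 15:30–16:00, 17:45–19:00.
Ines free within 09:00–19:00: 09:30–17:15, 18:15–19:00.
Priya ∩ Gita: 09:30–10:00, 13:30–14:15, 15:00–15:15, 15:30–16:00, 17:45–19:00.
Priya ∩ Gita ∩ Ines: 09:30–10:00, 13:30–14:15, 15:00–15:15, 15:30–16:00, 18:15–19:00.
Restricted to 11:00–18:00: 13:30–14:15, 15:00–15:15, 15:30–16:00.
Common window lengths: 45, 15, 30 min; longest is 45.

45 minutes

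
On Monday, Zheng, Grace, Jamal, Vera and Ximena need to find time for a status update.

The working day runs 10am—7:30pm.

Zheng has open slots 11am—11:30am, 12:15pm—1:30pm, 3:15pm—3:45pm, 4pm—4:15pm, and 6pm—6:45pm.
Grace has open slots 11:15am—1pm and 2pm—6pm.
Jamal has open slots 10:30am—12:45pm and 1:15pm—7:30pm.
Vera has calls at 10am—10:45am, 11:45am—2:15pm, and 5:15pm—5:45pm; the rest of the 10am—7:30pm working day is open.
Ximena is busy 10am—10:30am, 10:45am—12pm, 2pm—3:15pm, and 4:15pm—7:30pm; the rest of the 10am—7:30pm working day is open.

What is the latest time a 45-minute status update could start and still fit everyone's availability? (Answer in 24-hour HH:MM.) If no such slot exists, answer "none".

none

Vera free within 10:00–19:30: 10:45–11:45, 14:15–17:15, 17:45–19:30.
Ximena free within 10:00–19:30: 10:30–10:45, 12:00–14:00, 15:15–16:15.
Zheng ∩ Grace: 11:15–11:30, 12:15–13:00, 15:15–15:45, 16:00–16:15.
Zheng ∩ Grace ∩ Jamal: 11:15–11:30, 12:15–12:45, 15:15–15:45, 16:00–16:15.
Zheng ∩ Grace ∩ Jamal ∩ Vera: 11:15–11:30, 15:15–15:45, 16:00–16:15.
Zheng ∩ Grace ∩ Jamal ∩ Vera ∩ Ximena: 15:15–15:45, 16:00–16:15.
Windows ≥ 45 min: (none).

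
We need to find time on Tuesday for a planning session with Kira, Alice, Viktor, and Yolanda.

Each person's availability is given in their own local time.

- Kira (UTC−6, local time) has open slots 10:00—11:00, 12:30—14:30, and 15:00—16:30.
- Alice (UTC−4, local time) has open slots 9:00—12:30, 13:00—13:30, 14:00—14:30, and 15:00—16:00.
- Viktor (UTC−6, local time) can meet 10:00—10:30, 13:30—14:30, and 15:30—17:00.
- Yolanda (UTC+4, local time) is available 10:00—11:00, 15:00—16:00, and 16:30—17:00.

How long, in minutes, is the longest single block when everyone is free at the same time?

Kira → UTC: 16:00–17:00, 18:30–20:30, 21:00–22:30.
Alice → UTC: 13:00–16:30, 17:00–17:30, 18:00–18:30, 19:00–20:00.
Viktor → UTC: 16:00–16:30, 19:30–20:30, 21:30–23:00.
Yolanda → UTC: 06:00–07:00, 11:00–12:00, 12:30–13:00.
Kira ∩ Alice: 16:00–16:30, 19:00–20:00.
Kira ∩ Alice ∩ Viktor: 16:00–16:30, 19:30–20:00.
Kira ∩ Alice ∩ Viktor ∩ Yolanda: (none).
No common window.

0 minutes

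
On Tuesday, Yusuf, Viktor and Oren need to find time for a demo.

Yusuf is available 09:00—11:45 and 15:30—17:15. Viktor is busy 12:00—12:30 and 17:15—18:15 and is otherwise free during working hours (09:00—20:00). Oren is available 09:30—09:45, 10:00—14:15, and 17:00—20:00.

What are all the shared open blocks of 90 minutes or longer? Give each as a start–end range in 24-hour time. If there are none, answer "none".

10:00–11:45

Viktor free within 09:00–20:00: 09:00–12:00, 12:30–17:15, 18:15–20:00.
Yusuf ∩ Viktor: 09:00–11:45, 15:30–17:15.
Yusuf ∩ Viktor ∩ Oren: 09:30–09:45, 10:00–11:45, 17:00–17:15.
Windows ≥ 90 min: 10:00–11:45.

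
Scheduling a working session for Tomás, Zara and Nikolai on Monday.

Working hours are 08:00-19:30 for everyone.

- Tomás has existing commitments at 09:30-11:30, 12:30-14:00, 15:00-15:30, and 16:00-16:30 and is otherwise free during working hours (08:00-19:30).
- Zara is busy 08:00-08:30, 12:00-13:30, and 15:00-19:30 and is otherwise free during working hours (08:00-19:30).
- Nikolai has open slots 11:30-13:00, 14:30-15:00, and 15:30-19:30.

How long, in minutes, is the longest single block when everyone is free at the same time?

30 minutes

Tomás free within 08:00–19:30: 08:00–09:30, 11:30–12:30, 14:00–15:00, 15:30–16:00, 16:30–19:30.
Zara free within 08:00–19:30: 08:30–12:00, 13:30–15:00.
Tomás ∩ Zara: 08:30–09:30, 11:30–12:00, 14:00–15:00.
Tomás ∩ Zara ∩ Nikolai: 11:30–12:00, 14:30–15:00.
Common window lengths: 30, 30 min; longest is 30.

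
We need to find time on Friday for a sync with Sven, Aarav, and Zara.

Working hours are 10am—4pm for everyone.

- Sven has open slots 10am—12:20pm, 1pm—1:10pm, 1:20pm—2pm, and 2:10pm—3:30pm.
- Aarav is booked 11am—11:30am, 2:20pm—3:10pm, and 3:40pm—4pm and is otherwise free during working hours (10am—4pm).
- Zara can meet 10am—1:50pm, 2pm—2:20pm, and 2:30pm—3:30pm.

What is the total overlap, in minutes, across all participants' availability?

Aarav free within 10:00–16:00: 10:00–11:00, 11:30–14:20, 15:10–15:40.
Sven ∩ Aarav: 10:00–11:00, 11:30–12:20, 13:00–13:10, 13:20–14:00, 14:10–14:20, 15:10–15:30.
Sven ∩ Aarav ∩ Zara: 10:00–11:00, 11:30–12:20, 13:00–13:10, 13:20–13:50, 14:10–14:20, 15:10–15:30.
Total common minutes: 60 + 50 + 10 + 30 + 10 + 20 = 180.

180 minutes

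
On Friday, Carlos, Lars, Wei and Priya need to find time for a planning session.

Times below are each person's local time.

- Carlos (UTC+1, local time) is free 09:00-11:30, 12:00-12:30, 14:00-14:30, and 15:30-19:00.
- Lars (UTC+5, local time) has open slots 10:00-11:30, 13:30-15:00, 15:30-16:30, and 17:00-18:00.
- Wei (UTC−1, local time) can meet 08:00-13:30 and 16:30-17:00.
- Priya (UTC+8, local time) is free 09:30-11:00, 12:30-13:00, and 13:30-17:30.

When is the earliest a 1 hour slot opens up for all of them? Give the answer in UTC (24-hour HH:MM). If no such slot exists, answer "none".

Carlos → UTC: 08:00–10:30, 11:00–11:30, 13:00–13:30, 14:30–18:00.
Lars → UTC: 05:00–06:30, 08:30–10:00, 10:30–11:30, 12:00–13:00.
Wei → UTC: 09:00–14:30, 17:30–18:00.
Priya → UTC: 01:30–03:00, 04:30–05:00, 05:30–09:30.
Carlos ∩ Lars: 08:30–10:00, 11:00–11:30.
Carlos ∩ Lars ∩ Wei: 09:00–10:00, 11:00–11:30.
Carlos ∩ Lars ∩ Wei ∩ Priya: 09:00–09:30.
Windows ≥ 60 min: (none).

none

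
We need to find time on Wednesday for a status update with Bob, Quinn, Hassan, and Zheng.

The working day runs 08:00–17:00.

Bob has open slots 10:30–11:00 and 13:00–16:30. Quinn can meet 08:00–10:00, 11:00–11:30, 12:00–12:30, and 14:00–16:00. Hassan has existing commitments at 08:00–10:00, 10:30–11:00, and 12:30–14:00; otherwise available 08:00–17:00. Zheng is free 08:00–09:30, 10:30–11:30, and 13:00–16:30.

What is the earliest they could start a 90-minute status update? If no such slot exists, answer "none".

Hassan free within 08:00–17:00: 10:00–10:30, 11:00–12:30, 14:00–17:00.
Bob ∩ Quinn: 14:00–16:00.
Bob ∩ Quinn ∩ Hassan: 14:00–16:00.
Bob ∩ Quinn ∩ Hassan ∩ Zheng: 14:00–16:00.
Windows ≥ 90 min: 14:00–16:00.
Earliest such window starts at 14:00.

14:00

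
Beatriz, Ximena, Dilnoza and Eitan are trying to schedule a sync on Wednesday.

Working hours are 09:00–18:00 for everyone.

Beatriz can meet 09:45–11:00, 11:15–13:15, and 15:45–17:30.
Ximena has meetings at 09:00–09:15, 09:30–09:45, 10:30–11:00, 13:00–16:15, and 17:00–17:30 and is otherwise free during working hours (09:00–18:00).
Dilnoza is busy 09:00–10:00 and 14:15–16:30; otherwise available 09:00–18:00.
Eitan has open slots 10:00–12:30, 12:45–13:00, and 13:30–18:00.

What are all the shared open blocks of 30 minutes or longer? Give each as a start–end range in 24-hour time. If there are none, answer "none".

Ximena free within 09:00–18:00: 09:15–09:30, 09:45–10:30, 11:00–13:00, 16:15–17:00, 17:30–18:00.
Dilnoza free within 09:00–18:00: 10:00–14:15, 16:30–18:00.
Beatriz ∩ Ximena: 09:45–10:30, 11:15–13:00, 16:15–17:00.
Beatriz ∩ Ximena ∩ Dilnoza: 10:00–10:30, 11:15–13:00, 16:30–17:00.
Beatriz ∩ Ximena ∩ Dilnoza ∩ Eitan: 10:00–10:30, 11:15–12:30, 12:45–13:00, 16:30–17:00.
Windows ≥ 30 min: 10:00–10:30, 11:15–12:30, 16:30–17:00.

10:00–10:30, 11:15–12:30, 16:30–17:00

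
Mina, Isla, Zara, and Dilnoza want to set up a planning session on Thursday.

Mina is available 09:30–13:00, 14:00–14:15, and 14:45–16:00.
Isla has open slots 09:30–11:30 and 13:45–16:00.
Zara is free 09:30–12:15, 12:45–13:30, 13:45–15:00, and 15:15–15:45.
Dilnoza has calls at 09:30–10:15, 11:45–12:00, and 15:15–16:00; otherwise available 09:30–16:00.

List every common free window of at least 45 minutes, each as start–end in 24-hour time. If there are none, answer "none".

10:15–11:30

Dilnoza free within 09:30–16:00: 10:15–11:45, 12:00–15:15.
Mina ∩ Isla: 09:30–11:30, 14:00–14:15, 14:45–16:00.
Mina ∩ Isla ∩ Zara: 09:30–11:30, 14:00–14:15, 14:45–15:00, 15:15–15:45.
Mina ∩ Isla ∩ Zara ∩ Dilnoza: 10:15–11:30, 14:00–14:15, 14:45–15:00.
Windows ≥ 45 min: 10:15–11:30.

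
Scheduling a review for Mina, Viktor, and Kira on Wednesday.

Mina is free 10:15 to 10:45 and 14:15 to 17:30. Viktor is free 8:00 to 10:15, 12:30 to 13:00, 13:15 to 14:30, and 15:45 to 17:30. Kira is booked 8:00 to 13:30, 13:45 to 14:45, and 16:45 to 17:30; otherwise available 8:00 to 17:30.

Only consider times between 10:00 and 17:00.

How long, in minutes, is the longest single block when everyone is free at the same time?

60 minutes

Kira free within 08:00–17:30: 13:30–13:45, 14:45–16:45.
Mina ∩ Viktor: 14:15–14:30, 15:45–17:30.
Mina ∩ Viktor ∩ Kira: 15:45–16:45.
Restricted to 10:00–17:00: 15:45–16:45.
Single common window of 60 minutes.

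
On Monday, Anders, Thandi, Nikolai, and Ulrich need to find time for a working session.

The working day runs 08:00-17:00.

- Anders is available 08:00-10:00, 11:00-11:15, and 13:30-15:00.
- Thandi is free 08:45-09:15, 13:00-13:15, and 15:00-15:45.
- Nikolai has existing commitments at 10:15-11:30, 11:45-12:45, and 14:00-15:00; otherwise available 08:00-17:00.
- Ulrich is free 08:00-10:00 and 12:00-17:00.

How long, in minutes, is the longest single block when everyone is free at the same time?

Nikolai free within 08:00–17:00: 08:00–10:15, 11:30–11:45, 12:45–14:00, 15:00–17:00.
Anders ∩ Thandi: 08:45–09:15.
Anders ∩ Thandi ∩ Nikolai: 08:45–09:15.
Anders ∩ Thandi ∩ Nikolai ∩ Ulrich: 08:45–09:15.
Single common window of 30 minutes.

30 minutes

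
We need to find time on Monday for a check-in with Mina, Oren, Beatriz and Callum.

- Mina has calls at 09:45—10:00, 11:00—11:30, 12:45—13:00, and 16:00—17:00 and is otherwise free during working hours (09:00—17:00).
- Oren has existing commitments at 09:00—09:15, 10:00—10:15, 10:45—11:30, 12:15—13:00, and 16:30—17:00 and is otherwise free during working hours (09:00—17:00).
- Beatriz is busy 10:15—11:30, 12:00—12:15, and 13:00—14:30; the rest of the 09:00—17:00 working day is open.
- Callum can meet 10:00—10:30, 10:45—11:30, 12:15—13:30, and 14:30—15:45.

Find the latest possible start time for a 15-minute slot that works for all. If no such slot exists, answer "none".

15:30

Mina free within 09:00–17:00: 09:00–09:45, 10:00–11:00, 11:30–12:45, 13:00–16:00.
Oren free within 09:00–17:00: 09:15–10:00, 10:15–10:45, 11:30–12:15, 13:00–16:30.
Beatriz free within 09:00–17:00: 09:00–10:15, 11:30–12:00, 12:15–13:00, 14:30–17:00.
Mina ∩ Oren: 09:15–09:45, 10:15–10:45, 11:30–12:15, 13:00–16:00.
Mina ∩ Oren ∩ Beatriz: 09:15–09:45, 11:30–12:00, 14:30–16:00.
Mina ∩ Oren ∩ Beatriz ∩ Callum: 14:30–15:45.
Windows ≥ 15 min: 14:30–15:45.
Latest start in the last window 14:30–15:45 is 15:45 − 15 min = 15:30.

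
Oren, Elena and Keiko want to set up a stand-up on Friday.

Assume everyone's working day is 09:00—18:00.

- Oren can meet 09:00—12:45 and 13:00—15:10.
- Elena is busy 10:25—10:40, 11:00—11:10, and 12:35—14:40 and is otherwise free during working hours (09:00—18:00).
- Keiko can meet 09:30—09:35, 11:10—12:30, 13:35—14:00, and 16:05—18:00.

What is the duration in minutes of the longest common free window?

Elena free within 09:00–18:00: 09:00–10:25, 10:40–11:00, 11:10–12:35, 14:40–18:00.
Oren ∩ Elena: 09:00–10:25, 10:40–11:00, 11:10–12:35, 14:40–15:10.
Oren ∩ Elena ∩ Keiko: 09:30–09:35, 11:10–12:30.
Common window lengths: 5, 80 min; longest is 80.

80 minutes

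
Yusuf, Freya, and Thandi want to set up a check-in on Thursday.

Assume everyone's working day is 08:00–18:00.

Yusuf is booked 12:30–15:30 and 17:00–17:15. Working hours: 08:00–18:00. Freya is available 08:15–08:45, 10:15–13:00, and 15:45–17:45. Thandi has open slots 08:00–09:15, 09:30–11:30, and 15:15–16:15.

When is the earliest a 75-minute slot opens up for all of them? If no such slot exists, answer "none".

10:15

Yusuf free within 08:00–18:00: 08:00–12:30, 15:30–17:00, 17:15–18:00.
Yusuf ∩ Freya: 08:15–08:45, 10:15–12:30, 15:45–17:00, 17:15–17:45.
Yusuf ∩ Freya ∩ Thandi: 08:15–08:45, 10:15–11:30, 15:45–16:15.
Windows ≥ 75 min: 10:15–11:30.
Earliest such window starts at 10:15.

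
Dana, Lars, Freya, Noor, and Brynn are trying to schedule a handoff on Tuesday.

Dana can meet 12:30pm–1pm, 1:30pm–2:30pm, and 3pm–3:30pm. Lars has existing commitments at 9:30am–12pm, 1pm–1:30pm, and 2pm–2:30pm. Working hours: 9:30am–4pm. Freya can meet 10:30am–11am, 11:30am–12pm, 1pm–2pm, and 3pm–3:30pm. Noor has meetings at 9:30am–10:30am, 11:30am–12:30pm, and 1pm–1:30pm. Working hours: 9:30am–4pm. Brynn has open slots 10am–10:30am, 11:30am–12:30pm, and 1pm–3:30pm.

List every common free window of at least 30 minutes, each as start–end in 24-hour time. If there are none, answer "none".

13:30–14:00, 15:00–15:30

Lars free within 09:30–16:00: 12:00–13:00, 13:30–14:00, 14:30–16:00.
Noor free within 09:30–16:00: 10:30–11:30, 12:30–13:00, 13:30–16:00.
Dana ∩ Lars: 12:30–13:00, 13:30–14:00, 15:00–15:30.
Dana ∩ Lars ∩ Freya: 13:30–14:00, 15:00–15:30.
Dana ∩ Lars ∩ Freya ∩ Noor: 13:30–14:00, 15:00–15:30.
Dana ∩ Lars ∩ Freya ∩ Noor ∩ Brynn: 13:30–14:00, 15:00–15:30.
Windows ≥ 30 min: 13:30–14:00, 15:00–15:30.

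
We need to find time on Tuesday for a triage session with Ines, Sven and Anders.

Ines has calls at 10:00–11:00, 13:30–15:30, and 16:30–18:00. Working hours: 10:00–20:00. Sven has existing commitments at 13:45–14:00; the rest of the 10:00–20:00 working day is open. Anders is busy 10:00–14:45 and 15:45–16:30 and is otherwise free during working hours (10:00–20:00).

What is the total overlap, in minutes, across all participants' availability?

135 minutes

Ines free within 10:00–20:00: 11:00–13:30, 15:30–16:30, 18:00–20:00.
Sven free within 10:00–20:00: 10:00–13:45, 14:00–20:00.
Anders free within 10:00–20:00: 14:45–15:45, 16:30–20:00.
Ines ∩ Sven: 11:00–13:30, 15:30–16:30, 18:00–20:00.
Ines ∩ Sven ∩ Anders: 15:30–15:45, 18:00–20:00.
Total common minutes: 15 + 120 = 135.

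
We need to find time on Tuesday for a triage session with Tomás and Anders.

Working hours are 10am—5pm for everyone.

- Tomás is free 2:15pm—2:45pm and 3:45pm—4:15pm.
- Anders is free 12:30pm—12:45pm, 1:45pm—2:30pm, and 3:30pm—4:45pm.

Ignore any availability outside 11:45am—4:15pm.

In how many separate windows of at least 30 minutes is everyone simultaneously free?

1

Tomás ∩ Anders: 14:15–14:30, 15:45–16:15.
Restricted to 11:45–16:15: 14:15–14:30, 15:45–16:15.
Windows ≥ 30 min: 15:45–16:15.
That's 1 window.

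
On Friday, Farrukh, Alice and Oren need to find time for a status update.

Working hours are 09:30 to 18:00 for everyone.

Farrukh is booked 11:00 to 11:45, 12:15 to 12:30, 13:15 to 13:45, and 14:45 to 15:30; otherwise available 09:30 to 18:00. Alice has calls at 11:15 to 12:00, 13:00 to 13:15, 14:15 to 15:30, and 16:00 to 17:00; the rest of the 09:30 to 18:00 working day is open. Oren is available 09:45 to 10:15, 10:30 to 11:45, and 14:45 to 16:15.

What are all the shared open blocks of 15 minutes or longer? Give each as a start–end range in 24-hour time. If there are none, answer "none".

09:45–10:15, 10:30–11:00, 15:30–16:00

Farrukh free within 09:30–18:00: 09:30–11:00, 11:45–12:15, 12:30–13:15, 13:45–14:45, 15:30–18:00.
Alice free within 09:30–18:00: 09:30–11:15, 12:00–13:00, 13:15–14:15, 15:30–16:00, 17:00–18:00.
Farrukh ∩ Alice: 09:30–11:00, 12:00–12:15, 12:30–13:00, 13:45–14:15, 15:30–16:00, 17:00–18:00.
Farrukh ∩ Alice ∩ Oren: 09:45–10:15, 10:30–11:00, 15:30–16:00.
Windows ≥ 15 min: 09:45–10:15, 10:30–11:00, 15:30–16:00.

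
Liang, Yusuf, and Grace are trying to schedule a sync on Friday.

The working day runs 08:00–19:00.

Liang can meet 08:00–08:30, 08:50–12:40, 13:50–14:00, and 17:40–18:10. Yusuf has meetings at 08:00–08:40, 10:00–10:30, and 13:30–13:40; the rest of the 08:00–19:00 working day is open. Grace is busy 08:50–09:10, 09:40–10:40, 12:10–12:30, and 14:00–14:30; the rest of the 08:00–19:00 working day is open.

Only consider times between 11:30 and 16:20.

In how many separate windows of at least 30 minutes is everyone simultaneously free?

Yusuf free within 08:00–19:00: 08:40–10:00, 10:30–13:30, 13:40–19:00.
Grace free within 08:00–19:00: 08:00–08:50, 09:10–09:40, 10:40–12:10, 12:30–14:00, 14:30–19:00.
Liang ∩ Yusuf: 08:50–10:00, 10:30–12:40, 13:50–14:00, 17:40–18:10.
Liang ∩ Yusuf ∩ Grace: 09:10–09:40, 10:40–12:10, 12:30–12:40, 13:50–14:00, 17:40–18:10.
Restricted to 11:30–16:20: 11:30–12:10, 12:30–12:40, 13:50–14:00.
Windows ≥ 30 min: 11:30–12:10.
That's 1 window.

1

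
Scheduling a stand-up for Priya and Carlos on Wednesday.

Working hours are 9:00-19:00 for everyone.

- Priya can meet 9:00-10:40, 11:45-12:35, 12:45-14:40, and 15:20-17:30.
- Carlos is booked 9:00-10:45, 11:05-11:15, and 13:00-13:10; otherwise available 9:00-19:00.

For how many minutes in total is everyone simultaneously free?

Carlos free within 09:00–19:00: 10:45–11:05, 11:15–13:00, 13:10–19:00.
Priya ∩ Carlos: 11:45–12:35, 12:45–13:00, 13:10–14:40, 15:20–17:30.
Total common minutes: 50 + 15 + 90 + 130 = 285.

285 minutes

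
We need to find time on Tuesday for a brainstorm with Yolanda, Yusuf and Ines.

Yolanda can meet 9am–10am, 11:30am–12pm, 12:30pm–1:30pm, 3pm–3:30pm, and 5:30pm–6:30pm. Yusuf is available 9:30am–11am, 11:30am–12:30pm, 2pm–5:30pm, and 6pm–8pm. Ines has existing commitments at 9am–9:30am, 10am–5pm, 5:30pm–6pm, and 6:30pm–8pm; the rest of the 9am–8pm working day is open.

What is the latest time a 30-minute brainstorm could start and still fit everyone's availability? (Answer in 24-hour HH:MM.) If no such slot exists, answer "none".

Ines free within 09:00–20:00: 09:30–10:00, 17:00–17:30, 18:00–18:30.
Yolanda ∩ Yusuf: 09:30–10:00, 11:30–12:00, 15:00–15:30, 18:00–18:30.
Yolanda ∩ Yusuf ∩ Ines: 09:30–10:00, 18:00–18:30.
Windows ≥ 30 min: 09:30–10:00, 18:00–18:30.
Latest start in the last window 18:00–18:30 is 18:30 − 30 min = 18:00.

18:00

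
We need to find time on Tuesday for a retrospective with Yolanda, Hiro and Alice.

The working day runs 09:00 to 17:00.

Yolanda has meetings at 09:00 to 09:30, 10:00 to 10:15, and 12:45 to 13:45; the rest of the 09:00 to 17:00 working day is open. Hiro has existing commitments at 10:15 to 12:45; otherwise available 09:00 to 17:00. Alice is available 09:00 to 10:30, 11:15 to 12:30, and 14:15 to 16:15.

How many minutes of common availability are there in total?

150 minutes

Yolanda free within 09:00–17:00: 09:30–10:00, 10:15–12:45, 13:45–17:00.
Hiro free within 09:00–17:00: 09:00–10:15, 12:45–17:00.
Yolanda ∩ Hiro: 09:30–10:00, 13:45–17:00.
Yolanda ∩ Hiro ∩ Alice: 09:30–10:00, 14:15–16:15.
Total common minutes: 30 + 120 = 150.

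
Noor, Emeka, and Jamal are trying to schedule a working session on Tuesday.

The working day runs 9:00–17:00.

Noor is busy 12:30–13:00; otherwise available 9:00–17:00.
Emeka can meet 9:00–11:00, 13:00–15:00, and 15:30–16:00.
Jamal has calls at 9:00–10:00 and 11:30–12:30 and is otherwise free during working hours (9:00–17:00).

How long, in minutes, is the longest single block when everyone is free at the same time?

Noor free within 09:00–17:00: 09:00–12:30, 13:00–17:00.
Jamal free within 09:00–17:00: 10:00–11:30, 12:30–17:00.
Noor ∩ Emeka: 09:00–11:00, 13:00–15:00, 15:30–16:00.
Noor ∩ Emeka ∩ Jamal: 10:00–11:00, 13:00–15:00, 15:30–16:00.
Common window lengths: 60, 120, 30 min; longest is 120.

120 minutes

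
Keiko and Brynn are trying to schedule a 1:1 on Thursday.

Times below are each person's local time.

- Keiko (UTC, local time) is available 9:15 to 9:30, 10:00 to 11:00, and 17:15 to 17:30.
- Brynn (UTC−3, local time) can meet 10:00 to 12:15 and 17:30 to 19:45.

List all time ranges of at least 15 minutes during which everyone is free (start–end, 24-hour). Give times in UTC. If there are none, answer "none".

Keiko → UTC: 09:15–09:30, 10:00–11:00, 17:15–17:30.
Brynn → UTC: 13:00–15:15, 20:30–22:45.
Keiko ∩ Brynn: (none).
Windows ≥ 15 min: (none).

none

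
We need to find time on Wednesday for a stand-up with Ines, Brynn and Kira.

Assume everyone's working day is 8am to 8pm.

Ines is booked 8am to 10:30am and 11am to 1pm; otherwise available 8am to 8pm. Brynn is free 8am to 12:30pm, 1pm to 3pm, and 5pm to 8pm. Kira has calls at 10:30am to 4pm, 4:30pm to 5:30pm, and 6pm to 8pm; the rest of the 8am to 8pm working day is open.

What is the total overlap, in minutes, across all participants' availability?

30 minutes

Ines free within 08:00–20:00: 10:30–11:00, 13:00–20:00.
Kira free within 08:00–20:00: 08:00–10:30, 16:00–16:30, 17:30–18:00.
Ines ∩ Brynn: 10:30–11:00, 13:00–15:00, 17:00–20:00.
Ines ∩ Brynn ∩ Kira: 17:30–18:00.
Total common minutes: 30.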